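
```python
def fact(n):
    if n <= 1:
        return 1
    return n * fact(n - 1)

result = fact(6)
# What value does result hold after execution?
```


fact(6)
= 6 * fact(5)
= 6 * 5 * fact(4)
= 6 * 5 * 4 * fact(3)
= 6 * 5 * 4 * 3 * fact(2)
= 6 * 5 * 4 * 3 * 2 * fact(1)
= 6 * 5 * 4 * 3 * 2 * 1
= 720


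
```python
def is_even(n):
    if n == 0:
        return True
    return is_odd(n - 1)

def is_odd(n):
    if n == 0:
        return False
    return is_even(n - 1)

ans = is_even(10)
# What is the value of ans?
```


is_even(10)
= is_odd(9)
= is_even(8)
= is_odd(7)
= is_even(6)
= is_odd(5)
= is_even(4)
= is_odd(3)
= is_even(2)
= is_odd(1)
= is_even(0)
n == 0: return True
= True


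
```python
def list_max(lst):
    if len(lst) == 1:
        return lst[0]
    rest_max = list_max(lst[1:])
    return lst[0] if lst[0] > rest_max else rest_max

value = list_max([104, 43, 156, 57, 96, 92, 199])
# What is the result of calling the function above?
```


list_max([104, 43, 156, 57, 96, 92, 199])
= compare 104 with list_max([43, 156, 57, 96, 92, 199])
= compare 43 with list_max([156, 57, 96, 92, 199])
= compare 156 with list_max([57, 96, 92, 199])
= compare 57 with list_max([96, 92, 199])
= compare 96 with list_max([92, 199])
= compare 92 with list_max([199])
Base: list_max([199]) = 199
compare 92 with 199: max = 199
compare 96 with 199: max = 199
compare 57 with 199: max = 199
compare 156 with 199: max = 199
compare 43 with 199: max = 199
compare 104 with 199: max = 199
= 199


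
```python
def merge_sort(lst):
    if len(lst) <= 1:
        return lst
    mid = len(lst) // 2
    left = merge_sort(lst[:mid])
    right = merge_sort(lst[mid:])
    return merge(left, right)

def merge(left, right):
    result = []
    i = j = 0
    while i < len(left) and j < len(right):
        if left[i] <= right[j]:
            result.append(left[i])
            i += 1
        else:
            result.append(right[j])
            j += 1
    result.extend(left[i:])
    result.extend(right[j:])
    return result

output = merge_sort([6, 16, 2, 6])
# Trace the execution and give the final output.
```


merge_sort([6, 16, 2, 6])
Split into [6, 16] and [2, 6]
Left sorted: [6, 16]
Right sorted: [2, 6]
Merge [6, 16] and [2, 6]
= [2, 6, 6, 16]


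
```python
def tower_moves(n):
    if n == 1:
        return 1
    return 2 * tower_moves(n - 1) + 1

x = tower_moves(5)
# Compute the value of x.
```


tower_moves(5)
= 2 * tower_moves(4) + 1
= 2 * (2 * tower_moves(3) + 1) + 1
= 2 * (2 * (2 * tower_moves(2) + 1) + 1) + 1
= 2 * (2 * (2 * (2 * tower_moves(1) + 1) + 1) + 1) + 1
Now compute bottom-up:
tower_moves(1) = 1
tower_moves(2) = 2 * 1 + 1 = 3
tower_moves(3) = 2 * 3 + 1 = 7
tower_moves(4) = 2 * 7 + 1 = 15
tower_moves(5) = 2 * 15 + 1 = 31
= 31


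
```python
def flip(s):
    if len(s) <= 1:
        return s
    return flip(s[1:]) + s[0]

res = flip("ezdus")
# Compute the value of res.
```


flip("ezdus")
= flip("zdus") + "e"
= flip("dus") + "z" + "e"
= flip("us") + "d" + "z" + "e"
= flip("s") + "u" + "d" + "z" + "e"
= "s" + "u" + "d" + "z" + "e"
= "sudze"


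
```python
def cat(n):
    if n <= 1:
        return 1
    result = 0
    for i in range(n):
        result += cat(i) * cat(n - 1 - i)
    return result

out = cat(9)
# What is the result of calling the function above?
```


cat(9)
= sum of cat(i) * cat(9-1-i) for i in 0..8
First compute sub-values bottom-up:
  cat(0) = 1, cat(1) = 1
  cat(2) = 1*1 + 1*1 = 2
  cat(3) = 1*2 + 1*1 + 2*1 = 5
  cat(4) = 1*5 + 1*2 + 2*1 + 5*1 = 14
  cat(5) = 1*14 + 1*5 + 2*2 + 5*1 + 14*1 = 42
  cat(6) = 1*42 + 1*14 + 2*5 + 5*2 + 14*1 + 42*1 = 132
  cat(7) = 1*132 + 1*42 + 2*14 + 5*5 + 14*2 + 42*1 + 132*1 = 429
  cat(8) = 1*429 + 1*132 + 2*42 + 5*14 + 14*5 + 42*2 + 132*1 + 429*1 = 1430
Now cat(9):
  cat(0)*cat(8) = 1*1430 = 1430
  cat(1)*cat(7) = 1*429 = 429
  cat(2)*cat(6) = 2*132 = 264
  cat(3)*cat(5) = 5*42 = 210
  cat(4)*cat(4) = 14*14 = 196
  cat(5)*cat(3) = 42*5 = 210
  cat(6)*cat(2) = 132*2 = 264
  cat(7)*cat(1) = 429*1 = 429
  cat(8)*cat(0) = 1430*1 = 1430
= 1430 + 429 + 264 + 210 + 196 + 210 + 264 + 429 + 1430
= 4862


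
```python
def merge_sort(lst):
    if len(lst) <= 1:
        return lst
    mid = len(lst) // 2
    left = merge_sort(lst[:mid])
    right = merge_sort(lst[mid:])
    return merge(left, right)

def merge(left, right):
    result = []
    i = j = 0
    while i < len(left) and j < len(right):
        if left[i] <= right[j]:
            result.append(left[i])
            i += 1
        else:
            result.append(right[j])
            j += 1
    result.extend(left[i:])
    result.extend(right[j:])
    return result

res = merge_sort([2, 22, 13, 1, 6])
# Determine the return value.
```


merge_sort([2, 22, 13, 1, 6])
Split into [2, 22] and [13, 1, 6]
Left sorted: [2, 22]
Right sorted: [1, 6, 13]
Merge [2, 22] and [1, 6, 13]
= [1, 2, 6, 13, 22]


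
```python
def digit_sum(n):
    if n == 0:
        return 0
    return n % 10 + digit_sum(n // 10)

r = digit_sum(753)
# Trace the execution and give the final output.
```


digit_sum(753)
= 3 + digit_sum(75)
= 3 + 5 + digit_sum(7)
= 3 + 5 + 7 + digit_sum(0)
= 3 + 5 + 7 + 0
= 15


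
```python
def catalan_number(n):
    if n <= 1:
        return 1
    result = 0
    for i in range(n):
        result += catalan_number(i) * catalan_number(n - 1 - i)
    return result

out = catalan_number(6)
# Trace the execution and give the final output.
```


catalan_number(6)
= sum of catalan_number(i) * catalan_number(6-1-i) for i in 0..5
First compute sub-values bottom-up:
  catalan_number(0) = 1, catalan_number(1) = 1
  catalan_number(2) = 1*1 + 1*1 = 2
  catalan_number(3) = 1*2 + 1*1 + 2*1 = 5
  catalan_number(4) = 1*5 + 1*2 + 2*1 + 5*1 = 14
  catalan_number(5) = 1*14 + 1*5 + 2*2 + 5*1 + 14*1 = 42
Now catalan_number(6):
  catalan_number(0)*catalan_number(5) = 1*42 = 42
  catalan_number(1)*catalan_number(4) = 1*14 = 14
  catalan_number(2)*catalan_number(3) = 2*5 = 10
  catalan_number(3)*catalan_number(2) = 5*2 = 10
  catalan_number(4)*catalan_number(1) = 14*1 = 14
  catalan_number(5)*catalan_number(0) = 42*1 = 42
= 42 + 14 + 10 + 10 + 14 + 42
= 132


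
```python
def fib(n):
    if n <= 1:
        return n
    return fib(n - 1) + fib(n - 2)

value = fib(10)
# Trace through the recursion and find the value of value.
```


fib(10)
= fib(9) + fib(8)
= (fib(8) + fib(7)) + fib(8)
Computing bottom-up: fib(0)=0, fib(1)=1, fib(2)=1, fib(3)=2, fib(4)=3, fib(5)=5, fib(6)=8, fib(7)=13, fib(8)=21, fib(9)=34, fib(10)=55
= 55


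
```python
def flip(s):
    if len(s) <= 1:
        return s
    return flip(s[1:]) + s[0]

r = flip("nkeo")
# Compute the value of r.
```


flip("nkeo")
= flip("keo") + "n"
= flip("eo") + "k" + "n"
= flip("o") + "e" + "k" + "n"
= "o" + "e" + "k" + "n"
= "oekn"


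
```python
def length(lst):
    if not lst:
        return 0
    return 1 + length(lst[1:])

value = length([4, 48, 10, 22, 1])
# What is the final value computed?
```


length([4, 48, 10, 22, 1])
= 1 + length([48, 10, 22, 1])
= 1 + 1 + length([10, 22, 1])
= 1 + 1 + 1 + length([22, 1])
= 1 + 1 + 1 + 1 + length([1])
= 1 + 1 + 1 + 1 + 1 + length([])
= 1 + 1 + 1 + 1 + 1 + 0
= 5


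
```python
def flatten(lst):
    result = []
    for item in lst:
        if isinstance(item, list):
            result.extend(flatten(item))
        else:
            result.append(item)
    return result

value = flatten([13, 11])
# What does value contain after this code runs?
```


flatten([13, 11])
Processing each element:
  13 is not a list -> append 13
  11 is not a list -> append 11
= [13, 11]


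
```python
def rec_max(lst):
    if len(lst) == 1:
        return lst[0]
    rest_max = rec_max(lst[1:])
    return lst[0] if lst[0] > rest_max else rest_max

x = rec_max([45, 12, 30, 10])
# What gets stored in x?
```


rec_max([45, 12, 30, 10])
= compare 45 with rec_max([12, 30, 10])
= compare 12 with rec_max([30, 10])
= compare 30 with rec_max([10])
Base: rec_max([10]) = 10
compare 30 with 10: max = 30
compare 12 with 30: max = 30
compare 45 with 30: max = 45
= 45


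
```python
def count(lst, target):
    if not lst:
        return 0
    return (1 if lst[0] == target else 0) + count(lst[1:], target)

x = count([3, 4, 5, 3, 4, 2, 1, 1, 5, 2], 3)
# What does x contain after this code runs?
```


count([3, 4, 5, 3, 4, 2, 1, 1, 5, 2], 3)
lst[0]=3 == 3: 1 + count([4, 5, 3, 4, 2, 1, 1, 5, 2], 3)
lst[0]=4 != 3: 0 + count([5, 3, 4, 2, 1, 1, 5, 2], 3)
lst[0]=5 != 3: 0 + count([3, 4, 2, 1, 1, 5, 2], 3)
lst[0]=3 == 3: 1 + count([4, 2, 1, 1, 5, 2], 3)
lst[0]=4 != 3: 0 + count([2, 1, 1, 5, 2], 3)
lst[0]=2 != 3: 0 + count([1, 1, 5, 2], 3)
lst[0]=1 != 3: 0 + count([1, 5, 2], 3)
lst[0]=1 != 3: 0 + count([5, 2], 3)
lst[0]=5 != 3: 0 + count([2], 3)
lst[0]=2 != 3: 0 + count([], 3)
= 2


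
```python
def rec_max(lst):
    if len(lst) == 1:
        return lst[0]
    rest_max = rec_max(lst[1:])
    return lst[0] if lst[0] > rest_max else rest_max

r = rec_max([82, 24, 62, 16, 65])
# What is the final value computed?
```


rec_max([82, 24, 62, 16, 65])
= compare 82 with rec_max([24, 62, 16, 65])
= compare 24 with rec_max([62, 16, 65])
= compare 62 with rec_max([16, 65])
= compare 16 with rec_max([65])
Base: rec_max([65]) = 65
compare 16 with 65: max = 65
compare 62 with 65: max = 65
compare 24 with 65: max = 65
compare 82 with 65: max = 82
= 82


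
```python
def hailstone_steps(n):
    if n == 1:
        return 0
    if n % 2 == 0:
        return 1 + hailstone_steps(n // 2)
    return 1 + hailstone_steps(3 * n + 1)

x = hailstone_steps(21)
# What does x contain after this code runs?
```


hailstone_steps(21)
21 is odd -> 3*21+1 = 64 -> hailstone_steps(64)
64 is even -> hailstone_steps(32)
32 is even -> hailstone_steps(16)
16 is even -> hailstone_steps(8)
8 is even -> hailstone_steps(4)
4 is even -> hailstone_steps(2)
2 is even -> hailstone_steps(1)
Reached 1 after 7 steps
= 7


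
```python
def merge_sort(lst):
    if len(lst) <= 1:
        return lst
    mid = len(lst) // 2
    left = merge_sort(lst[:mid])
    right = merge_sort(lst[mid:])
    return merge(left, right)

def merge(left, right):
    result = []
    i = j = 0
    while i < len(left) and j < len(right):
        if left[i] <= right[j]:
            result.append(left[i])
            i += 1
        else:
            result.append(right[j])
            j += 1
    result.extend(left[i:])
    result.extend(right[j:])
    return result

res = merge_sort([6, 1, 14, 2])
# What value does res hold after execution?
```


merge_sort([6, 1, 14, 2])
Split into [6, 1] and [14, 2]
Left sorted: [1, 6]
Right sorted: [2, 14]
Merge [1, 6] and [2, 14]
= [1, 2, 6, 14]


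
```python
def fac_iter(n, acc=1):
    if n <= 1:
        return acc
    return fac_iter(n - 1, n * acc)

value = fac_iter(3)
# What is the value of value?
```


fac_iter(3, 1)
= fac_iter(2, 3 * 1) = fac_iter(2, 3)
= fac_iter(1, 2 * 3) = fac_iter(1, 6)
n <= 1, return acc = 6


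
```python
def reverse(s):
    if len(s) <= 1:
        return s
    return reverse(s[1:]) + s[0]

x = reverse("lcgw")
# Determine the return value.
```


reverse("lcgw")
= reverse("cgw") + "l"
= reverse("gw") + "c" + "l"
= reverse("w") + "g" + "c" + "l"
= "w" + "g" + "c" + "l"
= "wgcl"


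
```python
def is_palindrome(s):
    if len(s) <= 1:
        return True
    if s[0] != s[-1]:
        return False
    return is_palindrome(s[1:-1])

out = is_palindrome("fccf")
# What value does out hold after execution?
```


is_palindrome("fccf")
"fccf": s[0]='f' == s[-1]='f' -> is_palindrome("cc")
"cc": s[0]='c' == s[-1]='c' -> is_palindrome("")
"": len <= 1 -> True
= True


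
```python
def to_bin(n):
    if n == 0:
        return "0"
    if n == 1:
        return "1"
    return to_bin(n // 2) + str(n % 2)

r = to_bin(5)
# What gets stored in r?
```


to_bin(5)
= to_bin(2) + "1"
= to_bin(1) + "0" + "1"
= "1" + "0" + "1"
= "101"


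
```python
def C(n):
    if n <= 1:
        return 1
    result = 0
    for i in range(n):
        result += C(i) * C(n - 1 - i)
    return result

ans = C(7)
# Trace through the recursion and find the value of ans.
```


C(7)
= sum of C(i) * C(7-1-i) for i in 0..6
First compute sub-values bottom-up:
  C(0) = 1, C(1) = 1
  C(2) = 1*1 + 1*1 = 2
  C(3) = 1*2 + 1*1 + 2*1 = 5
  C(4) = 1*5 + 1*2 + 2*1 + 5*1 = 14
  C(5) = 1*14 + 1*5 + 2*2 + 5*1 + 14*1 = 42
  C(6) = 1*42 + 1*14 + 2*5 + 5*2 + 14*1 + 42*1 = 132
Now C(7):
  C(0)*C(6) = 1*132 = 132
  C(1)*C(5) = 1*42 = 42
  C(2)*C(4) = 2*14 = 28
  C(3)*C(3) = 5*5 = 25
  C(4)*C(2) = 14*2 = 28
  C(5)*C(1) = 42*1 = 42
  C(6)*C(0) = 132*1 = 132
= 132 + 42 + 28 + 25 + 28 + 42 + 132
= 429


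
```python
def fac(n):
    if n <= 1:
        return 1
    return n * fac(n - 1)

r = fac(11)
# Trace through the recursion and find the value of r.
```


fac(11)
= 11 * fac(10)
= 11 * 10 * fac(9)
= 11 * 10 * 9 * fac(8)
= 11 * 10 * 9 * 8 * fac(7)
= 11 * 10 * 9 * 8 * 7 * fac(6)
= 11 * 10 * 9 * 8 * 7 * 6 * fac(5)
= 11 * 10 * 9 * 8 * 7 * 6 * 5 * fac(4)
= 11 * 10 * 9 * 8 * 7 * 6 * 5 * 4 * fac(3)
= 11 * 10 * 9 * 8 * 7 * 6 * 5 * 4 * 3 * fac(2)
= 11 * 10 * 9 * 8 * 7 * 6 * 5 * 4 * 3 * 2 * fac(1)
= 11 * 10 * 9 * 8 * 7 * 6 * 5 * 4 * 3 * 2 * 1
= 39916800


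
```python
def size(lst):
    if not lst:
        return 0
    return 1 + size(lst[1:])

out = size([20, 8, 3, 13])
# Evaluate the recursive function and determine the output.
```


size([20, 8, 3, 13])
= 1 + size([8, 3, 13])
= 1 + 1 + size([3, 13])
= 1 + 1 + 1 + size([13])
= 1 + 1 + 1 + 1 + size([])
= 1 + 1 + 1 + 1 + 0
= 4


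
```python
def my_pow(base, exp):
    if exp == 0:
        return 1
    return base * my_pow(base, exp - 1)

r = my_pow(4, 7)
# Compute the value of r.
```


my_pow(4, 7)
= 4 * my_pow(4, 6)
= 4 * 4 * my_pow(4, 5)
= 4 * 4 * 4 * my_pow(4, 4)
= 4 * 4 * 4 * 4 * my_pow(4, 3)
= 4 * 4 * 4 * 4 * 4 * my_pow(4, 2)
= 4 * 4 * 4 * 4 * 4 * 4 * my_pow(4, 1)
= 4 * 4 * 4 * 4 * 4 * 4 * 4 * my_pow(4, 0)
= 4 * 4 * 4 * 4 * 4 * 4 * 4 * 1
= 16384


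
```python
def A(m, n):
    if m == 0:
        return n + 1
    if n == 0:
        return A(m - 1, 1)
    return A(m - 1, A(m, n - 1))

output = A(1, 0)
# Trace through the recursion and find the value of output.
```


A(1, 0)
n == 0: return A(0, 1)
= A(0, 1) = 2
= 2


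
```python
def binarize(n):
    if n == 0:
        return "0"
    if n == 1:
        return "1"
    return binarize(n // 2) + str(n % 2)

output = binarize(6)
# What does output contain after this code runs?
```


binarize(6)
= binarize(3) + "0"
= binarize(1) + "1" + "0"
= "1" + "1" + "0"
= "110"


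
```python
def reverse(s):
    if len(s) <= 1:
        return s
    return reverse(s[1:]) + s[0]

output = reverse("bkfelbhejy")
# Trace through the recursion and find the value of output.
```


reverse("bkfelbhejy")
= reverse("kfelbhejy") + "b"
= reverse("felbhejy") + "k" + "b"
= reverse("elbhejy") + "f" + "k" + "b"
= reverse("lbhejy") + "e" + "f" + "k" + "b"
= reverse("bhejy") + "l" + "e" + "f" + "k" + "b"
= reverse("hejy") + "b" + "l" + "e" + "f" + "k" + "b"
= reverse("ejy") + "h" + "b" + "l" + "e" + "f" + "k" + "b"
= reverse("jy") + "e" + "h" + "b" + "l" + "e" + "f" + "k" + "b"
= reverse("y") + "j" + "e" + "h" + "b" + "l" + "e" + "f" + "k" + "b"
= "y" + "j" + "e" + "h" + "b" + "l" + "e" + "f" + "k" + "b"
= "yjehblefkb"


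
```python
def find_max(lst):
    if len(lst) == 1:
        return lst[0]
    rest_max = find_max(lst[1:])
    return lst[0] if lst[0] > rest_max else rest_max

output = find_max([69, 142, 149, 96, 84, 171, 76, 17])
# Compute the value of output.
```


find_max([69, 142, 149, 96, 84, 171, 76, 17])
= compare 69 with find_max([142, 149, 96, 84, 171, 76, 17])
= compare 142 with find_max([149, 96, 84, 171, 76, 17])
= compare 149 with find_max([96, 84, 171, 76, 17])
= compare 96 with find_max([84, 171, 76, 17])
= compare 84 with find_max([171, 76, 17])
= compare 171 with find_max([76, 17])
= compare 76 with find_max([17])
Base: find_max([17]) = 17
compare 76 with 17: max = 76
compare 171 with 76: max = 171
compare 84 with 171: max = 171
compare 96 with 171: max = 171
compare 149 with 171: max = 171
compare 142 with 171: max = 171
compare 69 with 171: max = 171
= 171


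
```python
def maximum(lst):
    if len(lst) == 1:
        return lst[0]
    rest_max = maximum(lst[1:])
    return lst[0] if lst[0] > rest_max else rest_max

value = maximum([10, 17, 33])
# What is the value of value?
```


maximum([10, 17, 33])
= compare 10 with maximum([17, 33])
= compare 17 with maximum([33])
Base: maximum([33]) = 33
compare 17 with 33: max = 33
compare 10 with 33: max = 33
= 33


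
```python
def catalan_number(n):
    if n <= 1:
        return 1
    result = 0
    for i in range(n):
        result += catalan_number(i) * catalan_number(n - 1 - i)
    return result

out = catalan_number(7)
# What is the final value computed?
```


catalan_number(7)
= sum of catalan_number(i) * catalan_number(7-1-i) for i in 0..6
First compute sub-values bottom-up:
  catalan_number(0) = 1, catalan_number(1) = 1
  catalan_number(2) = 1*1 + 1*1 = 2
  catalan_number(3) = 1*2 + 1*1 + 2*1 = 5
  catalan_number(4) = 1*5 + 1*2 + 2*1 + 5*1 = 14
  catalan_number(5) = 1*14 + 1*5 + 2*2 + 5*1 + 14*1 = 42
  catalan_number(6) = 1*42 + 1*14 + 2*5 + 5*2 + 14*1 + 42*1 = 132
Now catalan_number(7):
  catalan_number(0)*catalan_number(6) = 1*132 = 132
  catalan_number(1)*catalan_number(5) = 1*42 = 42
  catalan_number(2)*catalan_number(4) = 2*14 = 28
  catalan_number(3)*catalan_number(3) = 5*5 = 25
  catalan_number(4)*catalan_number(2) = 14*2 = 28
  catalan_number(5)*catalan_number(1) = 42*1 = 42
  catalan_number(6)*catalan_number(0) = 132*1 = 132
= 132 + 42 + 28 + 25 + 28 + 42 + 132
= 429


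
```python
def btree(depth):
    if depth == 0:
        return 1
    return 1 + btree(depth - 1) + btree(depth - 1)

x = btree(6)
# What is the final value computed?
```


btree(6)
= 1 + btree(5) + btree(5)
= 1 + 2 * btree(5)
btree(k) = 2^(k+1) - 1
btree(0) = 1
btree(1) = 3
btree(2) = 7
btree(3) = 15
btree(4) = 31
btree(6) = 2^7 - 1 = 127


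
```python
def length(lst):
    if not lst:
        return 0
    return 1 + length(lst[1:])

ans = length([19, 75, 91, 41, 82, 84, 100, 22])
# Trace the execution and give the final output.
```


length([19, 75, 91, 41, 82, 84, 100, 22])
= 1 + length([75, 91, 41, 82, 84, 100, 22])
= 1 + 1 + length([91, 41, 82, 84, 100, 22])
= 1 + 1 + 1 + length([41, 82, 84, 100, 22])
= 1 + 1 + 1 + 1 + length([82, 84, 100, 22])
= 1 + 1 + 1 + 1 + 1 + length([84, 100, 22])
= 1 + 1 + 1 + 1 + 1 + 1 + length([100, 22])
= 1 + 1 + 1 + 1 + 1 + 1 + 1 + length([22])
= 1 + 1 + 1 + 1 + 1 + 1 + 1 + 1 + length([])
= 1 + 1 + 1 + 1 + 1 + 1 + 1 + 1 + 0
= 8


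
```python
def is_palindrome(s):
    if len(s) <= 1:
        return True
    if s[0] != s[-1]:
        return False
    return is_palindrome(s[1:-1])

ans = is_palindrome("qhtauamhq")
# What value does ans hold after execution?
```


is_palindrome("qhtauamhq")
"qhtauamhq": s[0]='q' == s[-1]='q' -> is_palindrome("htauamh")
"htauamh": s[0]='h' == s[-1]='h' -> is_palindrome("tauam")
"tauam": s[0]='t' != s[-1]='m' -> False
= False


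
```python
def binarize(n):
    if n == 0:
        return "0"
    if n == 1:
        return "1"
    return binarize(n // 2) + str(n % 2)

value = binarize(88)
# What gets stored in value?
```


binarize(88)
= binarize(44) + "0"
= binarize(22) + "0" + "0"
= binarize(11) + "0" + "0" + "0"
= binarize(5) + "1" + "0" + "0" + "0"
= binarize(2) + "1" + "1" + "0" + "0" + "0"
= binarize(1) + "0" + "1" + "1" + "0" + "0" + "0"
= "1" + "0" + "1" + "1" + "0" + "0" + "0"
= "1011000"


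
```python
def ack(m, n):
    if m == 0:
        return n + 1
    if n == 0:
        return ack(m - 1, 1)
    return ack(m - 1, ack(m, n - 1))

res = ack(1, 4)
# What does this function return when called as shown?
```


ack(1, 4)
= ack(0, ack(1, 3))
First compute ack(1, 3) = 5
= ack(0, 5)
= 6


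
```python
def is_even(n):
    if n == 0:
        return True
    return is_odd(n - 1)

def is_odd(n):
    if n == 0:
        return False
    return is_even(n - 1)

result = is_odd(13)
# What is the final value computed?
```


is_odd(13)
= is_even(12)
= is_odd(11)
= is_even(10)
= is_odd(9)
= is_even(8)
= is_odd(7)
= is_even(6)
= is_odd(5)
= is_even(4)
= is_odd(3)
= is_even(2)
= is_odd(1)
= is_even(0)
n == 0: return True
= True


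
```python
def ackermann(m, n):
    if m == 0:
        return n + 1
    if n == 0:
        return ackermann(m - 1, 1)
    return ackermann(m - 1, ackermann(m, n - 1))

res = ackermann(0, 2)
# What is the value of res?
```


ackermann(0, 2)
m == 0: return 2 + 1 = 3
= 3


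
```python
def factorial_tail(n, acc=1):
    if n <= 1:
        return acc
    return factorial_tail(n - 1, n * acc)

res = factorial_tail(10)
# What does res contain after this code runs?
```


factorial_tail(10, 1)
= factorial_tail(9, 10 * 1) = factorial_tail(9, 10)
= factorial_tail(8, 9 * 10) = factorial_tail(8, 90)
= factorial_tail(7, 8 * 90) = factorial_tail(7, 720)
= factorial_tail(6, 7 * 720) = factorial_tail(6, 5040)
= factorial_tail(5, 6 * 5040) = factorial_tail(5, 30240)
= factorial_tail(4, 5 * 30240) = factorial_tail(4, 151200)
= factorial_tail(3, 4 * 151200) = factorial_tail(3, 604800)
= factorial_tail(2, 3 * 604800) = factorial_tail(2, 1814400)
= factorial_tail(1, 2 * 1814400) = factorial_tail(1, 3628800)
n <= 1, return acc = 3628800


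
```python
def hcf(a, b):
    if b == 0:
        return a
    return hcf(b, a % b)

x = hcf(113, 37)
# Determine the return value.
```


hcf(113, 37)
= hcf(37, 113 % 37) = hcf(37, 2)
= hcf(2, 37 % 2) = hcf(2, 1)
= hcf(1, 2 % 1) = hcf(1, 0)
b == 0, return a = 1


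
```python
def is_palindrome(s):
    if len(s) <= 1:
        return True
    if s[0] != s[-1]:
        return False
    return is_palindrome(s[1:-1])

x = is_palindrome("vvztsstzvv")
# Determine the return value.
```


is_palindrome("vvztsstzvv")
"vvztsstzvv": s[0]='v' == s[-1]='v' -> is_palindrome("vztsstzv")
"vztsstzv": s[0]='v' == s[-1]='v' -> is_palindrome("ztsstz")
"ztsstz": s[0]='z' == s[-1]='z' -> is_palindrome("tsst")
"tsst": s[0]='t' == s[-1]='t' -> is_palindrome("ss")
"ss": s[0]='s' == s[-1]='s' -> is_palindrome("")
"": len <= 1 -> True
= True


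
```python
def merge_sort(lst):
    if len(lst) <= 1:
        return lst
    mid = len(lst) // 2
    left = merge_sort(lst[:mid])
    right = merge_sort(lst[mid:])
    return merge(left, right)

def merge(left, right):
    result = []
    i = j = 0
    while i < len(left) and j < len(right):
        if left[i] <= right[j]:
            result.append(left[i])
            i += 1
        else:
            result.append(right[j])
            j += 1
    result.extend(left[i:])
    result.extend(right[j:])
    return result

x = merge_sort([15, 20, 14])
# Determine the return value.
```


merge_sort([15, 20, 14])
Split into [15] and [20, 14]
Left sorted: [15]
Right sorted: [14, 20]
Merge [15] and [14, 20]
= [14, 15, 20]


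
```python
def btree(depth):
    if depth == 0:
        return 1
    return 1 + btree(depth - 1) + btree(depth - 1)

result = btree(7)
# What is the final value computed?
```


btree(7)
= 1 + btree(6) + btree(6)
= 1 + 2 * btree(6)
btree(k) = 2^(k+1) - 1
btree(0) = 1
btree(1) = 3
btree(2) = 7
btree(3) = 15
btree(4) = 31
btree(7) = 2^8 - 1 = 255


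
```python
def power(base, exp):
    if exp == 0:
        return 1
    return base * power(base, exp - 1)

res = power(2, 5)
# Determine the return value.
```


power(2, 5)
= 2 * power(2, 4)
= 2 * 2 * power(2, 3)
= 2 * 2 * 2 * power(2, 2)
= 2 * 2 * 2 * 2 * power(2, 1)
= 2 * 2 * 2 * 2 * 2 * power(2, 0)
= 2 * 2 * 2 * 2 * 2 * 1
= 32


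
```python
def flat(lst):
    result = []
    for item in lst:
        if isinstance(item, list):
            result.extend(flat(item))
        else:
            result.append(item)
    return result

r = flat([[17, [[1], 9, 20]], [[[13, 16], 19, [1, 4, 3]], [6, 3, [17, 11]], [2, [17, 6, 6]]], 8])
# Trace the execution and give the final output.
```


flat([[17, [[1], 9, 20]], [[[13, 16], 19, [1, 4, 3]], [6, 3, [17, 11]], [2, [17, 6, 6]]], 8])
Processing each element:
  [17, [[1], 9, 20]] is a list -> flat recursively -> [17, 1, 9, 20]
  [[[13, 16], 19, [1, 4, 3]], [6, 3, [17, 11]], [2, [17, 6, 6]]] is a list -> flat recursively -> [13, 16, 19, 1, 4, 3, 6, 3, 17, 11, 2, 17, 6, 6]
  8 is not a list -> append 8
= [17, 1, 9, 20, 13, 16, 19, 1, 4, 3, 6, 3, 17, 11, 2, 17, 6, 6, 8]


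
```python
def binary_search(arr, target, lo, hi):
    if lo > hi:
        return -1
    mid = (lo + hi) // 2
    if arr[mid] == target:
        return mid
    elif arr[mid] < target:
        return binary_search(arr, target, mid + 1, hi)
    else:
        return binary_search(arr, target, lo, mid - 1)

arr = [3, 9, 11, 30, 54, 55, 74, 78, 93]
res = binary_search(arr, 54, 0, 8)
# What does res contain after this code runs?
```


binary_search(arr, 54, 0, 8)
lo=0, hi=8, mid=4, arr[mid]=54
arr[4] == 54, found at index 4
= 4


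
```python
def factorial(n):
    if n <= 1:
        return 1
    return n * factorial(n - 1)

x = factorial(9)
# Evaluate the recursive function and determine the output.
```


factorial(9)
= 9 * factorial(8)
= 9 * 8 * factorial(7)
= 9 * 8 * 7 * factorial(6)
= 9 * 8 * 7 * 6 * factorial(5)
= 9 * 8 * 7 * 6 * 5 * factorial(4)
= 9 * 8 * 7 * 6 * 5 * 4 * factorial(3)
= 9 * 8 * 7 * 6 * 5 * 4 * 3 * factorial(2)
= 9 * 8 * 7 * 6 * 5 * 4 * 3 * 2 * factorial(1)
= 9 * 8 * 7 * 6 * 5 * 4 * 3 * 2 * 1
= 362880


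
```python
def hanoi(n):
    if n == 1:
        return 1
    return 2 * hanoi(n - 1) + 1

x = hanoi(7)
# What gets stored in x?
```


hanoi(7)
= 2 * hanoi(6) + 1
= 2 * (2 * hanoi(5) + 1) + 1
= 2 * (2 * (2 * hanoi(4) + 1) + 1) + 1
= 2 * (2 * (2 * (2 * hanoi(3) + 1) + 1) + 1) + 1
= 2 * (2 * (2 * (2 * (2 * hanoi(2) + 1) + 1) + 1) + 1) + 1
= 2 * (2 * (2 * (2 * (2 * (2 * hanoi(1) + 1) + 1) + 1) + 1) + 1) + 1
Now compute bottom-up:
hanoi(1) = 1
hanoi(2) = 2 * 1 + 1 = 3
hanoi(3) = 2 * 3 + 1 = 7
hanoi(4) = 2 * 7 + 1 = 15
hanoi(5) = 2 * 15 + 1 = 31
hanoi(6) = 2 * 31 + 1 = 63
hanoi(7) = 2 * 63 + 1 = 127
= 127


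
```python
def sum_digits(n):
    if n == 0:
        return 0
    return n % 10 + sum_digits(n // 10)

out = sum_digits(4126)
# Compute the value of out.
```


sum_digits(4126)
= 6 + sum_digits(412)
= 6 + 2 + sum_digits(41)
= 6 + 2 + 1 + sum_digits(4)
= 6 + 2 + 1 + 4 + sum_digits(0)
= 6 + 2 + 1 + 4 + 0
= 13


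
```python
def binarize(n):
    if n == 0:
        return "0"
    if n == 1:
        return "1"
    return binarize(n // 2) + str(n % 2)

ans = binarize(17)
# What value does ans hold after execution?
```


binarize(17)
= binarize(8) + "1"
= binarize(4) + "0" + "1"
= binarize(2) + "0" + "0" + "1"
= binarize(1) + "0" + "0" + "0" + "1"
= "1" + "0" + "0" + "0" + "1"
= "10001"


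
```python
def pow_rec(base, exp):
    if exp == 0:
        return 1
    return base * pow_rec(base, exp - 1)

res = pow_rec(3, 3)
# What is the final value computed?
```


pow_rec(3, 3)
= 3 * pow_rec(3, 2)
= 3 * 3 * pow_rec(3, 1)
= 3 * 3 * 3 * pow_rec(3, 0)
= 3 * 3 * 3 * 1
= 27


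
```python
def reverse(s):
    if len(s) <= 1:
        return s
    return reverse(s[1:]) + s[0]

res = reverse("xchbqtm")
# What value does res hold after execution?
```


reverse("xchbqtm")
= reverse("chbqtm") + "x"
= reverse("hbqtm") + "c" + "x"
= reverse("bqtm") + "h" + "c" + "x"
= reverse("qtm") + "b" + "h" + "c" + "x"
= reverse("tm") + "q" + "b" + "h" + "c" + "x"
= reverse("m") + "t" + "q" + "b" + "h" + "c" + "x"
= "m" + "t" + "q" + "b" + "h" + "c" + "x"
= "mtqbhcx"


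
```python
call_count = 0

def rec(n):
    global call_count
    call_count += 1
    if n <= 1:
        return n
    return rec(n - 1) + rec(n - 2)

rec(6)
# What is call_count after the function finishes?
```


rec(6) calls rec(5) and rec(4); each non-base call branches into two more.
Let C(k) = total number of calls made by rec(k), including the call to rec(k) itself.
Base cases: C(0) = 1, C(1) = 1
Recurrence: C(k) = 1 + C(k-1) + C(k-2)
  C(2) = 1 + C(1) + C(0) = 1 + 1 + 1 = 3
  C(3) = 1 + C(2) + C(1) = 1 + 3 + 1 = 5
  C(4) = 1 + C(3) + C(2) = 1 + 5 + 3 = 9
  C(5) = 1 + C(4) + C(3) = 1 + 9 + 5 = 15
  C(6) = 1 + C(5) + C(4) = 1 + 15 + 9 = 25
Total calls = C(6) = 25


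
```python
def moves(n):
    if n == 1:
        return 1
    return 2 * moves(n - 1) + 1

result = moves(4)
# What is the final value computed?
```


moves(4)
= 2 * moves(3) + 1
= 2 * (2 * moves(2) + 1) + 1
= 2 * (2 * (2 * moves(1) + 1) + 1) + 1
Now compute bottom-up:
moves(1) = 1
moves(2) = 2 * 1 + 1 = 3
moves(3) = 2 * 3 + 1 = 7
moves(4) = 2 * 7 + 1 = 15
= 15


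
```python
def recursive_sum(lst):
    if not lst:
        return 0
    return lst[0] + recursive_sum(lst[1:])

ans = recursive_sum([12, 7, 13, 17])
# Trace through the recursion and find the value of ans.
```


recursive_sum([12, 7, 13, 17])
= 12 + recursive_sum([7, 13, 17])
= 12 + 7 + recursive_sum([13, 17])
= 12 + 7 + 13 + recursive_sum([17])
= 12 + 7 + 13 + 17 + recursive_sum([])
= 12 + 7 + 13 + 17 + 0
= 49


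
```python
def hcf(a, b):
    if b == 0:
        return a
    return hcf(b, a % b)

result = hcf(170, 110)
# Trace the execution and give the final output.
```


hcf(170, 110)
= hcf(110, 170 % 110) = hcf(110, 60)
= hcf(60, 110 % 60) = hcf(60, 50)
= hcf(50, 60 % 50) = hcf(50, 10)
= hcf(10, 50 % 10) = hcf(10, 0)
b == 0, return a = 10


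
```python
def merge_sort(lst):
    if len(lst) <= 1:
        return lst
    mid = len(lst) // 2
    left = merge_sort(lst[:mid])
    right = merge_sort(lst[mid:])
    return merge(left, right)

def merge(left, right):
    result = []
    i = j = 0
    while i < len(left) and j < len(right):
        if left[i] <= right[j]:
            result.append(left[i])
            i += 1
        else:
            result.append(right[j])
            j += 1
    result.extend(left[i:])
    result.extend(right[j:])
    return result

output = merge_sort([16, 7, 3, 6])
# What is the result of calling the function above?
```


merge_sort([16, 7, 3, 6])
Split into [16, 7] and [3, 6]
Left sorted: [7, 16]
Right sorted: [3, 6]
Merge [7, 16] and [3, 6]
= [3, 6, 7, 16]


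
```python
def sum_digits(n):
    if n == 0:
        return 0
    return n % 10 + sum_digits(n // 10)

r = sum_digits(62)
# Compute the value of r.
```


sum_digits(62)
= 2 + sum_digits(6)
= 2 + 6 + sum_digits(0)
= 2 + 6 + 0
= 8


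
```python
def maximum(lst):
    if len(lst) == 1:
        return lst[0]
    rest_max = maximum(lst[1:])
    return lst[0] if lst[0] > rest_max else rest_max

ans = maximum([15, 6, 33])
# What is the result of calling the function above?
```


maximum([15, 6, 33])
= compare 15 with maximum([6, 33])
= compare 6 with maximum([33])
Base: maximum([33]) = 33
compare 6 with 33: max = 33
compare 15 with 33: max = 33
= 33


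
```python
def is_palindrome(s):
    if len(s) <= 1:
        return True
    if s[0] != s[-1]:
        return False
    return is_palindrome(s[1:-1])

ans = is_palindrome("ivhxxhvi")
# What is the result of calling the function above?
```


is_palindrome("ivhxxhvi")
"ivhxxhvi": s[0]='i' == s[-1]='i' -> is_palindrome("vhxxhv")
"vhxxhv": s[0]='v' == s[-1]='v' -> is_palindrome("hxxh")
"hxxh": s[0]='h' == s[-1]='h' -> is_palindrome("xx")
"xx": s[0]='x' == s[-1]='x' -> is_palindrome("")
"": len <= 1 -> True
= True


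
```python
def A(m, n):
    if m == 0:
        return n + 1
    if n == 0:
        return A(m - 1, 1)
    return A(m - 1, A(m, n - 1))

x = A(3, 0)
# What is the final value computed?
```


A(3, 0)
n == 0: return A(2, 1)
= A(2, 1) = 5
= 5


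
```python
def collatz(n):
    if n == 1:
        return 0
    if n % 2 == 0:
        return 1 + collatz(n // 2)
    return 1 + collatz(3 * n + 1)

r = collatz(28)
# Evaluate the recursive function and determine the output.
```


collatz(28)
28 is even -> collatz(14)
14 is even -> collatz(7)
7 is odd -> 3*7+1 = 22 -> collatz(22)
22 is even -> collatz(11)
11 is odd -> 3*11+1 = 34 -> collatz(34)
34 is even -> collatz(17)
17 is odd -> 3*17+1 = 52 -> collatz(52)
52 is even -> collatz(26)
26 is even -> collatz(13)
13 is odd -> 3*13+1 = 40 -> collatz(40)
40 is even -> collatz(20)
20 is even -> collatz(10)
10 is even -> collatz(5)
5 is odd -> 3*5+1 = 16 -> collatz(16)
16 is even -> collatz(8)
8 is even -> collatz(4)
4 is even -> collatz(2)
2 is even -> collatz(1)
Reached 1 after 18 steps
= 18


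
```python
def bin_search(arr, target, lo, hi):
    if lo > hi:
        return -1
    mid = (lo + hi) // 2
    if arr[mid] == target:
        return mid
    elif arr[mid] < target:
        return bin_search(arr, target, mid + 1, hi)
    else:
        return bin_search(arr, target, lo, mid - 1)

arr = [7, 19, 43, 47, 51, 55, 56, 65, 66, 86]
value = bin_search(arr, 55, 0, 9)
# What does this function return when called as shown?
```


bin_search(arr, 55, 0, 9)
lo=0, hi=9, mid=4, arr[mid]=51
51 < 55, search right half
lo=5, hi=9, mid=7, arr[mid]=65
65 > 55, search left half
lo=5, hi=6, mid=5, arr[mid]=55
arr[5] == 55, found at index 5
= 5


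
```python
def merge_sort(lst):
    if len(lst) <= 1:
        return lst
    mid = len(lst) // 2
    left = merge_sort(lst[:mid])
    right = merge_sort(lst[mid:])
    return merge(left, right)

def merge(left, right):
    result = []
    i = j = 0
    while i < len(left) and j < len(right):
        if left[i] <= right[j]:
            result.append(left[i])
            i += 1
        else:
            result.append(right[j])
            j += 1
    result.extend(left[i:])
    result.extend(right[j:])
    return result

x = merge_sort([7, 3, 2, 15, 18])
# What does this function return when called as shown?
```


merge_sort([7, 3, 2, 15, 18])
Split into [7, 3] and [2, 15, 18]
Left sorted: [3, 7]
Right sorted: [2, 15, 18]
Merge [3, 7] and [2, 15, 18]
= [2, 3, 7, 15, 18]


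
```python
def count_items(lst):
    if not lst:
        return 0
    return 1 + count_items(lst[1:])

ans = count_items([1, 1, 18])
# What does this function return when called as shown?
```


count_items([1, 1, 18])
= 1 + count_items([1, 18])
= 1 + 1 + count_items([18])
= 1 + 1 + 1 + count_items([])
= 1 + 1 + 1 + 0
= 3


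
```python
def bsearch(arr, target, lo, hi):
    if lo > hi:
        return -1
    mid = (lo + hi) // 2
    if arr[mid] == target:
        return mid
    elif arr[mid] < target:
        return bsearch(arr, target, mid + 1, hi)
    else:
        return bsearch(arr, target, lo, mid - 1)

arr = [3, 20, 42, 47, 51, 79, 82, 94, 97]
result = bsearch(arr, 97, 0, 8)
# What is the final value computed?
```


bsearch(arr, 97, 0, 8)
lo=0, hi=8, mid=4, arr[mid]=51
51 < 97, search right half
lo=5, hi=8, mid=6, arr[mid]=82
82 < 97, search right half
lo=7, hi=8, mid=7, arr[mid]=94
94 < 97, search right half
lo=8, hi=8, mid=8, arr[mid]=97
arr[8] == 97, found at index 8
= 8


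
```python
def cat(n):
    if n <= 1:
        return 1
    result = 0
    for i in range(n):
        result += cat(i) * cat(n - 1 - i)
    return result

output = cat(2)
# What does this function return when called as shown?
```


cat(2)
= sum of cat(i) * cat(2-1-i) for i in 0..1
  cat(0)*cat(1) = 1*1 = 1
  cat(1)*cat(0) = 1*1 = 1
= 1 + 1
= 2


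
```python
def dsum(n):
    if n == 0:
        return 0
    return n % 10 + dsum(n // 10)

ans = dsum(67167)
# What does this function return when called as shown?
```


dsum(67167)
= 7 + dsum(6716)
= 7 + 6 + dsum(671)
= 7 + 6 + 1 + dsum(67)
= 7 + 6 + 1 + 7 + dsum(6)
= 7 + 6 + 1 + 7 + 6 + dsum(0)
= 7 + 6 + 1 + 7 + 6 + 0
= 27


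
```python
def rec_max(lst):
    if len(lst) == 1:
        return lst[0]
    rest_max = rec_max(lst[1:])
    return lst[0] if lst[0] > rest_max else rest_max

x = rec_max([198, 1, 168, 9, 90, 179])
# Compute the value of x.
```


rec_max([198, 1, 168, 9, 90, 179])
= compare 198 with rec_max([1, 168, 9, 90, 179])
= compare 1 with rec_max([168, 9, 90, 179])
= compare 168 with rec_max([9, 90, 179])
= compare 9 with rec_max([90, 179])
= compare 90 with rec_max([179])
Base: rec_max([179]) = 179
compare 90 with 179: max = 179
compare 9 with 179: max = 179
compare 168 with 179: max = 179
compare 1 with 179: max = 179
compare 198 with 179: max = 198
= 198


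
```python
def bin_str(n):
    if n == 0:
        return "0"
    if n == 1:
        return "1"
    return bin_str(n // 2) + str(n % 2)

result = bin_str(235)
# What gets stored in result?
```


bin_str(235)
= bin_str(117) + "1"
= bin_str(58) + "1" + "1"
= bin_str(29) + "0" + "1" + "1"
= bin_str(14) + "1" + "0" + "1" + "1"
= bin_str(7) + "0" + "1" + "0" + "1" + "1"
= bin_str(3) + "1" + "0" + "1" + "0" + "1" + "1"
= bin_str(1) + "1" + "1" + "0" + "1" + "0" + "1" + "1"
= "1" + "1" + "1" + "0" + "1" + "0" + "1" + "1"
= "11101011"


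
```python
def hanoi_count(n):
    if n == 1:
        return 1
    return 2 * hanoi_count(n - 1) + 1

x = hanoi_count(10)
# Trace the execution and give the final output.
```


hanoi_count(10)
= 2 * hanoi_count(9) + 1
= 2 * (2 * hanoi_count(8) + 1) + 1
= 2 * (2 * (2 * hanoi_count(7) + 1) + 1) + 1
= 2 * (2 * (2 * (2 * hanoi_count(6) + 1) + 1) + 1) + 1
= 2 * (2 * (2 * (2 * (2 * hanoi_count(5) + 1) + 1) + 1) + 1) + 1
= 2 * (2 * (2 * (2 * (2 * (2 * hanoi_count(4) + 1) + 1) + 1) + 1) + 1) + 1
= 2 * (2 * (2 * (2 * (2 * (2 * (2 * hanoi_count(3) + 1) + 1) + 1) + 1) + 1) + 1) + 1
= 2 * (2 * (2 * (2 * (2 * (2 * (2 * (2 * hanoi_count(2) + 1) + 1) + 1) + 1) + 1) + 1) + 1) + 1
= 2 * (2 * (2 * (2 * (2 * (2 * (2 * (2 * (2 * hanoi_count(1) + 1) + 1) + 1) + 1) + 1) + 1) + 1) + 1) + 1
Now compute bottom-up:
hanoi_count(1) = 1
hanoi_count(2) = 2 * 1 + 1 = 3
hanoi_count(3) = 2 * 3 + 1 = 7
hanoi_count(4) = 2 * 7 + 1 = 15
hanoi_count(5) = 2 * 15 + 1 = 31
hanoi_count(6) = 2 * 31 + 1 = 63
hanoi_count(7) = 2 * 63 + 1 = 127
hanoi_count(8) = 2 * 127 + 1 = 255
hanoi_count(9) = 2 * 255 + 1 = 511
hanoi_count(10) = 2 * 511 + 1 = 1023
= 1023


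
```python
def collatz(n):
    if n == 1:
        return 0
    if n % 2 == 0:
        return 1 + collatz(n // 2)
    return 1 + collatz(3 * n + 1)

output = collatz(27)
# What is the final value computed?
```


collatz(27)
27 is odd -> 3*27+1 = 82 -> collatz(82)
82 is even -> collatz(41)
41 is odd -> 3*41+1 = 124 -> collatz(124)
124 is even -> collatz(62)
62 is even -> collatz(31)
31 is odd -> 3*31+1 = 94 -> collatz(94)
94 is even -> collatz(47)
47 is odd -> 3*47+1 = 142 -> collatz(142)
142 is even -> collatz(71)
71 is odd -> 3*71+1 = 214 -> collatz(214)
214 is even -> collatz(107)
107 is odd -> 3*107+1 = 322 -> collatz(322)
322 is even -> collatz(161)
161 is odd -> 3*161+1 = 484 -> collatz(484)
484 is even -> collatz(242)
242 is even -> collatz(121)
121 is odd -> 3*121+1 = 364 -> collatz(364)
364 is even -> collatz(182)
182 is even -> collatz(91)
91 is odd -> 3*91+1 = 274 -> collatz(274)
274 is even -> collatz(137)
137 is odd -> 3*137+1 = 412 -> collatz(412)
412 is even -> collatz(206)
206 is even -> collatz(103)
103 is odd -> 3*103+1 = 310 -> collatz(310)
310 is even -> collatz(155)
155 is odd -> 3*155+1 = 466 -> collatz(466)
466 is even -> collatz(233)
233 is odd -> 3*233+1 = 700 -> collatz(700)
700 is even -> collatz(350)
350 is even -> collatz(175)
175 is odd -> 3*175+1 = 526 -> collatz(526)
526 is even -> collatz(263)
263 is odd -> 3*263+1 = 790 -> collatz(790)
790 is even -> collatz(395)
395 is odd -> 3*395+1 = 1186 -> collatz(1186)
1186 is even -> collatz(593)
593 is odd -> 3*593+1 = 1780 -> collatz(1780)
1780 is even -> collatz(890)
890 is even -> collatz(445)
445 is odd -> 3*445+1 = 1336 -> collatz(1336)
1336 is even -> collatz(668)
668 is even -> collatz(334)
334 is even -> collatz(167)
167 is odd -> 3*167+1 = 502 -> collatz(502)
502 is even -> collatz(251)
251 is odd -> 3*251+1 = 754 -> collatz(754)
754 is even -> collatz(377)
377 is odd -> 3*377+1 = 1132 -> collatz(1132)
1132 is even -> collatz(566)
566 is even -> collatz(283)
283 is odd -> 3*283+1 = 850 -> collatz(850)
850 is even -> collatz(425)
425 is odd -> 3*425+1 = 1276 -> collatz(1276)
1276 is even -> collatz(638)
638 is even -> collatz(319)
319 is odd -> 3*319+1 = 958 -> collatz(958)
958 is even -> collatz(479)
479 is odd -> 3*479+1 = 1438 -> collatz(1438)
1438 is even -> collatz(719)
719 is odd -> 3*719+1 = 2158 -> collatz(2158)
2158 is even -> collatz(1079)
1079 is odd -> 3*1079+1 = 3238 -> collatz(3238)
3238 is even -> collatz(1619)
1619 is odd -> 3*1619+1 = 4858 -> collatz(4858)
4858 is even -> collatz(2429)
2429 is odd -> 3*2429+1 = 7288 -> collatz(7288)
7288 is even -> collatz(3644)
3644 is even -> collatz(1822)
1822 is even -> collatz(911)
911 is odd -> 3*911+1 = 2734 -> collatz(2734)
2734 is even -> collatz(1367)
1367 is odd -> 3*1367+1 = 4102 -> collatz(4102)
4102 is even -> collatz(2051)
2051 is odd -> 3*2051+1 = 6154 -> collatz(6154)
6154 is even -> collatz(3077)
3077 is odd -> 3*3077+1 = 9232 -> collatz(9232)
9232 is even -> collatz(4616)
4616 is even -> collatz(2308)
2308 is even -> collatz(1154)
1154 is even -> collatz(577)
577 is odd -> 3*577+1 = 1732 -> collatz(1732)
1732 is even -> collatz(866)
866 is even -> collatz(433)
433 is odd -> 3*433+1 = 1300 -> collatz(1300)
1300 is even -> collatz(650)
650 is even -> collatz(325)
325 is odd -> 3*325+1 = 976 -> collatz(976)
976 is even -> collatz(488)
488 is even -> collatz(244)
244 is even -> collatz(122)
122 is even -> collatz(61)
61 is odd -> 3*61+1 = 184 -> collatz(184)
184 is even -> collatz(92)
92 is even -> collatz(46)
46 is even -> collatz(23)
23 is odd -> 3*23+1 = 70 -> collatz(70)
70 is even -> collatz(35)
35 is odd -> 3*35+1 = 106 -> collatz(106)
106 is even -> collatz(53)
53 is odd -> 3*53+1 = 160 -> collatz(160)
160 is even -> collatz(80)
80 is even -> collatz(40)
40 is even -> collatz(20)
20 is even -> collatz(10)
10 is even -> collatz(5)
5 is odd -> 3*5+1 = 16 -> collatz(16)
16 is even -> collatz(8)
8 is even -> collatz(4)
4 is even -> collatz(2)
2 is even -> collatz(1)
Reached 1 after 111 steps
= 111
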